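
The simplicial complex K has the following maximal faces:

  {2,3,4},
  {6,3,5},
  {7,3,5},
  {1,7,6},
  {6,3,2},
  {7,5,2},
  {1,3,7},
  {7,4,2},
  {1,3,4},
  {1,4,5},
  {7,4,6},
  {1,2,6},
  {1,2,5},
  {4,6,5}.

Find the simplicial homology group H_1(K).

Take the total order 1 < 2 < 3 < 4 < 5 < 6 < 7 on the vertex set. Then K (dimension 2) consists of the simplices:

  0-simplices (7): [1], [2], [3], [4], [5], [6], [7]
  1-simplices (21): [1,2], [1,3], [1,4], [1,5], [1,6], [1,7], [2,3], [2,4], [2,5], [2,6], [2,7], [3,4], [3,5], [3,6], [3,7], [4,5], [4,6], [4,7], [5,6], [5,7], [6,7]
  2-simplices (14): [1,2,5], [1,2,6], [1,3,4], [1,3,7], [1,4,5], [1,6,7], [2,3,4], [2,3,6], [2,4,7], [2,5,7], [3,5,6], [3,5,7], [4,5,6], [4,6,7]

so the chain groups are C_0 ≅ Z^7, C_1 ≅ Z^21, C_2 ≅ Z^14.

The boundary map ∂_1: C_1 → C_0 is given by ∂[p,q] = [q] − [p]. For instance
  ∂[2,4] = [4] − [2].
The 7×21 boundary matrix has rank 6 and Smith normal form diag(1,1,1,1,1,1).

∂_2: C_2 → C_1 sends each 2-simplex [p,q,r] to [q,r] − [p,r] + [p,q]. For instance
  ∂[1,3,7] = [3,7] − [1,7] + [1,3],
  ∂[3,5,6] = [5,6] − [3,6] + [3,5].
As a 21×14 matrix over Z this has rank 13, with invariant factors (1,1,1,1,1,1,1,1,1,1,1,1,1).

From H_k ≅ ker(∂_k) / im(∂_{k+1}) we obtain:

  H_1: rank ker ∂_1 − rank ∂_2 = (21 − 6) − 13 = 2, and the invariant factors of ∂_2 are all 1, so H_1 ≅ Z^2.

H_1 ≅ Z^2.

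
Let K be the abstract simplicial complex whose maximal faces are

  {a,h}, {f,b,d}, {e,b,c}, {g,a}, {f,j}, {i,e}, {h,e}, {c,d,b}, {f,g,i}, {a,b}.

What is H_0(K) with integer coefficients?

We work with the vertex ordering a < b < c < d < e < f < g < h < i < j. The simplices of K, each written with vertices in increasing order, are:

  0-simplices (10): a, b, c, d, e, f, g, h, i, j
  1-simplices (16): ab, ag, ah, bc, bd, be, bf, cd, ce, df, eh, ei, fg, fi, fj, gi
  2-simplices (4): bcd, bce, bdf, fgi

so the chain groups are C_0 ≅ Z^10, C_1 ≅ Z^16, C_2 ≅ Z^4.

∂_1: C_1 → C_0 maps an edge to its endpoints' difference, ∂[p,q] = q − p. For instance
  ∂ag = g − a.
As a 10×16 matrix over Z this has rank 9, with invariant factors (1,1,1,1,1,1,1,1,1).

Boundary ∂_2: C_2 → C_1 sends each 2-simplex [p,q,r] to [q,r] − [p,r] + [p,q]. For instance
  ∂bcd = cd − bd + bc,
  ∂fgi = gi − fi + fg.
This gives a 16×4 integer matrix of rank 4; reducing to Smith normal form yields diagonal entries (1,1,1,1).

From H_k ≅ ker(∂_k) / im(∂_{k+1}) we obtain:

  H_0: rank C_0 − rank ∂_1 = 10 − 9 = 1, and the invariant factors of ∂_1 are all 1, so H_0 = Z.

H_0 = Z.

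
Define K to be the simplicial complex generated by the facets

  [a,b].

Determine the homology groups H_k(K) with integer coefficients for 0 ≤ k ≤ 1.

H_0 ≅ Z,  H_1 = 0.

Take the total order a < b on the vertex set. Then K (dimension 1) consists of the simplices:

  0-simplices (2): a, b
  1-simplices (1): ab

so the chain groups are C_0 ≅ Z^2, C_1 ≅ Z^1.

The boundary map ∂_1: C_1 → C_0 is given by ∂[p,q] = [q] − [p]. For instance
  ∂ab = b − a.
This gives a 2×1 integer matrix of rank 1; reducing to Smith normal form yields diagonal entries (1).

From H_k ≅ ker(∂_k) / im(∂_{k+1}) we obtain:

  H_0: rank C_0 − rank ∂_1 = 2 − 1 = 1, and the invariant factors of ∂_1 are all 1, so H_0 ≅ Z.
  H_1: rank ker ∂_1 − rank ∂_2 = (1 − 1) − 0 = 0, and there is no ∂_2, so H_1 ≅ 0.

As a check, the Euler characteristic is 2 − 1 = 1, which agrees with 1 − 0 = 1.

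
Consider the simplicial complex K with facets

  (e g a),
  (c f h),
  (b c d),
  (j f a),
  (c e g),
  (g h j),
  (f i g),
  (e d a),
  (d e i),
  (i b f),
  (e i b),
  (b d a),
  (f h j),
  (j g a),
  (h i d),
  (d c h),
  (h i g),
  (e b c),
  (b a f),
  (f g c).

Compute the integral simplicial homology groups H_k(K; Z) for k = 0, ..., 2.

Take the total order a < b < c < d < e < f < g < h < i < j on the vertex set. Then K (dimension 2) consists of the simplices:

  0-simplices (10): a, b, c, d, e, f, g, h, i, j
  1-simplices (30): ab, ad, ae, af, ag, aj, bc, bd, be, bf, bi, cd, ce, cf, cg, ch, de, dh, di, eg, ei, fg, fh, fi, fj, gh, gi, gj, hi, hj
  2-simplices (20): abd, abf, ade, aeg, afj, agj, bcd, bce, bei, bfi, cdh, ceg, cfg, cfh, dei, dhi, fgi, fhj, ghi, ghj

Hence C_0 ≅ Z^10, C_1 ≅ Z^30, C_2 ≅ Z^20.

The boundary map ∂_1: C_1 → C_0 is given by ∂[p,q] = [q] − [p]. For instance
  ∂bf = f − b.
As a 10×30 matrix over Z this has rank 9, with invariant factors (1,1,1,1,1,1,1,1,1).

The boundary map ∂_2: C_2 → C_1 acts by ∂[p,q,r] = [q,r] − [p,r] + [p,q]. For instance
  ∂ade = de − ae + ad,
  ∂cfg = fg − cg + cf.
This gives a 30×20 integer matrix of rank 20; reducing to Smith normal form yields diagonal entries (1,1,1,1,1,1,1,1,1,1,1,1,1,1,1,1,1,1,1,2).

Computing H_k = (kernel of ∂_k) / (image of ∂_{k+1}):

  H_0: rank C_0 − rank ∂_1 = 10 − 9 = 1, and the invariant factors of ∂_1 are all 1, so H_0 ≅ Z.
  H_1: rank ker ∂_1 − rank ∂_2 = (30 − 9) − 20 = 1, and ∂_2 has invariant factor 2 > 1, so H_1 ≅ Z ⊕ Z/2.
  H_2: rank ker ∂_2 − rank ∂_3 = (20 − 20) − 0 = 0, and there is no ∂_3, so H_2 ≅ 0.

H_0 = Z,  H_1 = Z ⊕ Z/2,  H_2 = 0.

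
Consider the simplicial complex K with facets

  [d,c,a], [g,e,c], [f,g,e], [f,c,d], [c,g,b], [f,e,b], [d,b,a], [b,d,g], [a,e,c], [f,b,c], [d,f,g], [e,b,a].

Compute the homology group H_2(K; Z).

K has 7 vertices, 18 edges, 12 triangles.
rank ∂_2 = 12, rank ∂_3 = 0 ⇒ b_2 = 12 − 12 − 0 = 0. So H_2 = 0.

H_2 = 0.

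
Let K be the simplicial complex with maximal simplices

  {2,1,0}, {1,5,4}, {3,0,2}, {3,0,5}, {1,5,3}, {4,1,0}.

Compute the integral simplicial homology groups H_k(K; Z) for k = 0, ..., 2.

H_0 = Z,  H_1 = Z,  H_2 = 0.

Order the vertices as 0 < 1 < 2 < 3 < 4 < 5. Listing each simplex with vertices in this order, K has dimension 2 with simplices:

  0-simplices (6): [0], [1], [2], [3], [4], [5]
  1-simplices (12): [0,1], [0,2], [0,3], [0,4], [0,5], [1,2], [1,3], [1,4], [1,5], [2,3], [3,5], [4,5]
  2-simplices (6): [0,1,2], [0,1,4], [0,2,3], [0,3,5], [1,3,5], [1,4,5]

giving chain groups C_0 ≅ Z^6, C_1 ≅ Z^12, C_2 ≅ Z^6.

The boundary map ∂_1: C_1 → C_0 maps an edge to its endpoints' difference, ∂[p,q] = q − p. For instance
  ∂[2,3] = [3] − [2].
This gives a 6×12 integer matrix of rank 5; reducing to Smith normal form yields diagonal entries (1,1,1,1,1).

Boundary ∂_2: C_2 → C_1 acts by ∂[p,q,r] = [q,r] − [p,r] + [p,q]. For instance
  ∂[1,4,5] = [4,5] − [1,5] + [1,4],
  ∂[0,2,3] = [2,3] − [0,3] + [0,2].
As a 12×6 matrix over Z this has rank 6, with invariant factors (1,1,1,1,1,1).

Computing H_k = (kernel of ∂_k) / (image of ∂_{k+1}):

  H_0: rank C_0 − rank ∂_1 = 6 − 5 = 1, and the invariant factors of ∂_1 are all 1, so H_0 ≅ Z.
  H_1: rank ker ∂_1 − rank ∂_2 = (12 − 5) − 6 = 1, and the invariant factors of ∂_2 are all 1, so H_1 ≅ Z.
  H_2: rank ker ∂_2 − rank ∂_3 = (6 − 6) − 0 = 0, and there is no ∂_3, so H_2 ≅ 0.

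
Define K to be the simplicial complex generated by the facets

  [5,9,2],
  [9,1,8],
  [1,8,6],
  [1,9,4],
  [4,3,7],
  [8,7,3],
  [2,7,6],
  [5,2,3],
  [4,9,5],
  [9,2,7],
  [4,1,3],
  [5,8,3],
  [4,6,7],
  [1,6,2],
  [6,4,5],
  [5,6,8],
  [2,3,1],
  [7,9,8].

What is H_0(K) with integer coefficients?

We work with the vertex ordering 1 < 2 < 3 < 4 < 5 < 6 < 7 < 8 < 9. The simplices of K, each written with vertices in increasing order, are:

  0-simplices (9): [1], [2], [3], [4], [5], [6], [7], [8], [9]
  1-simplices (27): (27 of them)
  2-simplices (18): [1,2,3], [1,2,6], [1,3,4], [1,4,9], [1,6,8], [1,8,9], [2,3,5], [2,5,9], [2,6,7], [2,7,9], [3,4,7], [3,5,8], [3,7,8], [4,5,6], [4,5,9], [4,6,7], [5,6,8], [7,8,9]

giving chain groups C_0 ≅ Z^9, C_1 ≅ Z^27, C_2 ≅ Z^18.

∂_1: C_1 → C_0 maps an edge to its endpoints' difference, ∂[p,q] = q − p. For instance
  ∂[1,6] = [6] − [1].
As a 9×27 matrix over Z this has rank 8, with invariant factors (1,1,1,1,1,1,1,1).

∂_2: C_2 → C_1 sends each 2-simplex [p,q,r] to [q,r] − [p,r] + [p,q]. For instance
  ∂[1,4,9] = [4,9] − [1,9] + [1,4],
  ∂[4,5,6] = [5,6] − [4,6] + [4,5].
The resulting 27×18 matrix has rank 17, and its Smith normal form has invariant factors (1,1,1,1,1,1,1,1,1,1,1,1,1,1,1,1,1).

Computing H_k = (kernel of ∂_k) / (image of ∂_{k+1}):

  H_0: rank C_0 − rank ∂_1 = 9 − 8 = 1, and the invariant factors of ∂_1 are all 1, so H_0 ≅ Z.

H_0 ≅ Z.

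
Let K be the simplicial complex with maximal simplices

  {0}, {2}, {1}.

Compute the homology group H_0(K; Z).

H_0 = Z^3.

Fix the vertex order 0 < 1 < 2 and write every simplex with vertices in increasing order. Then dim K = 0 and the simplices of K are:

  0-simplices (3): [0], [1], [2]

giving chain groups C_0 ≅ Z^3.

Reading off H_k = ker ∂_k / im ∂_{k+1}:

  H_0: rank C_0 − rank ∂_1 = 3 − 0 = 3, and there is no ∂_1, so H_0 = Z^3.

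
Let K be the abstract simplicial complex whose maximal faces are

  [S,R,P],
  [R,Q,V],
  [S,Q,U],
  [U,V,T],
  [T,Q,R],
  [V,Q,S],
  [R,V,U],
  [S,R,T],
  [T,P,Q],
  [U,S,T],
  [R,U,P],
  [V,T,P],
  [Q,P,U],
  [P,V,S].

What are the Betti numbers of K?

b_0 = 1, b_1 = 2, b_2 = 1.

Fix the vertex order P < Q < R < S < T < U < V and write every simplex with vertices in increasing order. Then dim K = 2 and the simplices of K are:

  0-simplices (7): P, Q, R, S, T, U, V
  1-simplices (21): PQ, PR, PS, PT, PU, PV, QR, QS, QT, QU, QV, RS, RT, RU, RV, ST, SU, SV, TU, TV, UV
  2-simplices (14): PQT, PQU, PRS, PRU, PSV, PTV, QRT, QRV, QSU, QSV, RST, RUV, STU, TUV

Hence C_0 ≅ Z^7, C_1 ≅ Z^21, C_2 ≅ Z^14.

∂_1: C_1 → C_0 maps an edge to its endpoints' difference, ∂[p,q] = q − p. For instance
  ∂QS = S − Q.
This gives a 7×21 integer matrix of rank 6; reducing to Smith normal form yields diagonal entries (1,1,1,1,1,1).

∂_2: C_2 → C_1 sends each 2-simplex [p,q,r] to [q,r] − [p,r] + [p,q]. For instance
  ∂RUV = UV − RV + RU,
  ∂QRT = RT − QT + QR.
The 21×14 boundary matrix has rank 13 and Smith normal form diag(1,1,1,1,1,1,1,1,1,1,1,1,1).

Now H_k = ker ∂_k / im ∂_{k+1}, so:

  H_0: rank C_0 − rank ∂_1 = 7 − 6 = 1, and the invariant factors of ∂_1 are all 1, so H_0 = Z.
  H_1: rank ker ∂_1 − rank ∂_2 = (21 − 6) − 13 = 2, and the invariant factors of ∂_2 are all 1, so H_1 = Z^2.
  H_2: rank ker ∂_2 − rank ∂_3 = (14 − 13) − 0 = 1, and there is no ∂_3, so H_2 = Z.

(K is a triangulation of the torus T^2.)

Hence the Betti numbers are b_0 = 1, b_1 = 2, b_2 = 1.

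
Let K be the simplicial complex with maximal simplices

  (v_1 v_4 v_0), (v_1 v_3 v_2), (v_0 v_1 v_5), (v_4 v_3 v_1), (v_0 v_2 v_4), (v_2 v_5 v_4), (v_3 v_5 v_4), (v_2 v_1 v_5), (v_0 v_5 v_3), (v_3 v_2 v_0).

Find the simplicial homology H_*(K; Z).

Take the total order v_0 < v_1 < v_2 < v_3 < v_4 < v_5 on the vertex set. Then K (dimension 2) consists of the simplices:

  0-simplices (6): [v_0], [v_1], [v_2], [v_3], [v_4], [v_5]
  1-simplices (15): (15 of them)
  2-simplices (10): [v_0,v_1,v_4], [v_0,v_1,v_5], [v_0,v_2,v_3], [v_0,v_2,v_4], [v_0,v_3,v_5], [v_1,v_2,v_3], [v_1,v_2,v_5], [v_1,v_3,v_4], [v_2,v_4,v_5], [v_3,v_4,v_5]

so the chain groups are C_0 ≅ Z^6, C_1 ≅ Z^15, C_2 ≅ Z^10.

∂_1: C_1 → C_0 is given by ∂[p,q] = [q] − [p].
The resulting 6×15 matrix has rank 5, and its Smith normal form has invariant factors (1,1,1,1,1).

The boundary map ∂_2: C_2 → C_1 acts by ∂[p,q,r] = [q,r] − [p,r] + [p,q]. For instance
  ∂[v_2,v_4,v_5] = [v_4,v_5] − [v_2,v_5] + [v_2,v_4],
  ∂[v_1,v_2,v_3] = [v_2,v_3] − [v_1,v_3] + [v_1,v_2].
The 15×10 boundary matrix has rank 10 and Smith normal form diag(1,1,1,1,1,1,1,1,1,2).

Computing H_k = (kernel of ∂_k) / (image of ∂_{k+1}):

  H_0: rank C_0 − rank ∂_1 = 6 − 5 = 1, and the invariant factors of ∂_1 are all 1, so H_0 ≅ Z.
  H_1: rank ker ∂_1 − rank ∂_2 = (15 − 5) − 10 = 0, and ∂_2 has invariant factor 2 > 1, so H_1 ≅ Z/2.
  H_2: rank ker ∂_2 − rank ∂_3 = (10 − 10) − 0 = 0, and there is no ∂_3, so H_2 ≅ 0.

H_0 ≅ Z,  H_1 ≅ Z/2,  H_2 = 0.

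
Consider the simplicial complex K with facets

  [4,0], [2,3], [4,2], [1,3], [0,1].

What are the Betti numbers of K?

b_0 = 1, b_1 = 1.

Take the total order 0 < 1 < 2 < 3 < 4 on the vertex set. Then K (dimension 1) consists of the simplices:

  0-simplices (5): [0], [1], [2], [3], [4]
  1-simplices (5): [0,1], [0,4], [1,3], [2,3], [2,4]

Hence C_0 ≅ Z^5, C_1 ≅ Z^5.

Boundary ∂_1: C_1 → C_0 maps an edge to its endpoints' difference, ∂[p,q] = q − p.
The 5×5 boundary matrix has rank 4 and Smith normal form diag(1,1,1,1).

Reading off H_k = ker ∂_k / im ∂_{k+1}:

  H_0: rank C_0 − rank ∂_1 = 5 − 4 = 1, and the invariant factors of ∂_1 are all 1, so H_0 ≅ Z.
  H_1: rank ker ∂_1 − rank ∂_2 = (5 − 4) − 0 = 1, and there is no ∂_2, so H_1 ≅ Z.

Hence the Betti numbers are b_0 = 1, b_1 = 1.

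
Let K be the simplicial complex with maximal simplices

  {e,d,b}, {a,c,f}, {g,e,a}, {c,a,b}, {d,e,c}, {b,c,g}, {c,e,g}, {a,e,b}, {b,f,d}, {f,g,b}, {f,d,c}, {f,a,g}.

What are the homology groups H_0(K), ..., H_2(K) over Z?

H_0 ≅ Z,  H_1 ≅ Z/2Z,  H_2 = 0.

K has 7 vertices, 18 edges, 12 triangles.
rank ∂_0 = 0, rank ∂_1 = 6 ⇒ b_0 = 7 − 0 − 6 = 1; all invariant factors of ∂_1 are 1 so no torsion. So H_0 ≅ Z.
rank ∂_1 = 6, rank ∂_2 = 12 ⇒ b_1 = 18 − 6 − 12 = 0; ∂_2 has invariant factor(s) [2] giving torsion. So H_1 ≅ Z/2Z.
rank ∂_2 = 12, rank ∂_3 = 0 ⇒ b_2 = 12 − 12 − 0 = 0. So H_2 ≅ 0.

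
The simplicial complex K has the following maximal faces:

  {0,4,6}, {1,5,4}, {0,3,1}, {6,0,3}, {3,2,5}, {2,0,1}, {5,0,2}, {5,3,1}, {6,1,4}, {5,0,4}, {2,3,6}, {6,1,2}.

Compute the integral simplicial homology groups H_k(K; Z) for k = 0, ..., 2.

H_0 ≅ Z,  H_1 ≅ Z/2,  H_2 = 0.

Fix the vertex order 0 < 1 < 2 < 3 < 4 < 5 < 6 and write every simplex with vertices in increasing order. Then dim K = 2 and the simplices of K are:

  0-simplices (7): [0], [1], [2], [3], [4], [5], [6]
  1-simplices (18): [0,1], [0,2], [0,3], [0,4], [0,5], [0,6], [1,2], [1,3], [1,4], [1,5], [1,6], [2,3], [2,5], [2,6], [3,5], [3,6], [4,5], [4,6]
  2-simplices (12): [0,1,2], [0,1,3], [0,2,5], [0,3,6], [0,4,5], [0,4,6], [1,2,6], [1,3,5], [1,4,5], [1,4,6], [2,3,5], [2,3,6]

giving chain groups C_0 ≅ Z^7, C_1 ≅ Z^18, C_2 ≅ Z^12.

∂_1: C_1 → C_0 sends each edge [p,q] (with p < q) to q − p. For instance
  ∂[2,6] = [6] − [2].
This gives a 7×18 integer matrix of rank 6; reducing to Smith normal form yields diagonal entries (1,1,1,1,1,1).

∂_2: C_2 → C_1 acts by ∂[p,q,r] = [q,r] − [p,r] + [p,q]. For instance
  ∂[0,3,6] = [3,6] − [0,6] + [0,3],
  ∂[2,3,5] = [3,5] − [2,5] + [2,3].
The 18×12 boundary matrix has rank 12 and Smith normal form diag(1,1,1,1,1,1,1,1,1,1,1,2).

From H_k ≅ ker(∂_k) / im(∂_{k+1}) we obtain:

  H_0: rank C_0 − rank ∂_1 = 7 − 6 = 1, and the invariant factors of ∂_1 are all 1, so H_0 = Z.
  H_1: rank ker ∂_1 − rank ∂_2 = (18 − 6) − 12 = 0, and ∂_2 has invariant factor 2 > 1, so H_1 = Z/2.
  H_2: rank ker ∂_2 − rank ∂_3 = (12 − 12) − 0 = 0, and there is no ∂_3, so H_2 = 0.

As a check, the Euler characteristic is 7 − 18 + 12 = 1, which agrees with 1 − 0 + 0 = 1.
(K is a triangulation of the real projective plane RP^2.)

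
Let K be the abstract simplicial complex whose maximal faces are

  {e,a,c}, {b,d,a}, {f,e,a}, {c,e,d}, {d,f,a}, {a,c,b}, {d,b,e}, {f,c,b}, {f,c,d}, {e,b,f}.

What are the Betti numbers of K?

K has 6 vertices, 15 edges, 10 triangles.
rank ∂_0 = 0, rank ∂_1 = 5 ⇒ b_0 = 6 − 0 − 5 = 1; all invariant factors of ∂_1 are 1 so no torsion. So H_0 = Z.
rank ∂_1 = 5, rank ∂_2 = 10 ⇒ b_1 = 15 − 5 − 10 = 0; ∂_2 has invariant factor(s) [2] giving torsion. So H_1 = Z/2.
rank ∂_2 = 10, rank ∂_3 = 0 ⇒ b_2 = 10 − 10 − 0 = 0. So H_2 = 0.

b_0 = 1, b_1 = 0, b_2 = 0.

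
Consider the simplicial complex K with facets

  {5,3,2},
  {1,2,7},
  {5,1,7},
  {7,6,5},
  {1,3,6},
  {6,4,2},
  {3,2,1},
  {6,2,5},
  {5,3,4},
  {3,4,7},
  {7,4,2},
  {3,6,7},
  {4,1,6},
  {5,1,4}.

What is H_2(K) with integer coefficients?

K has 7 vertices, 21 edges, 14 triangles.
rank ∂_2 = 13, rank ∂_3 = 0 ⇒ b_2 = 14 − 13 − 0 = 1. So H_2 ≅ Z.

H_2 = Z.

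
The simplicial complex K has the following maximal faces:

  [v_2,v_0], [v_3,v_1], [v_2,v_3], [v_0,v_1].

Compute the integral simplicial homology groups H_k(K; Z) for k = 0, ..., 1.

H_0 ≅ Z,  H_1 ≅ Z.

We work with the vertex ordering v_0 < v_1 < v_2 < v_3. The simplices of K, each written with vertices in increasing order, are:

  0-simplices (4): [v_0], [v_1], [v_2], [v_3]
  1-simplices (4): [v_0,v_1], [v_0,v_2], [v_1,v_3], [v_2,v_3]

giving chain groups C_0 ≅ Z^4, C_1 ≅ Z^4.

Boundary ∂_1: C_1 → C_0 maps an edge to its endpoints' difference, ∂[p,q] = q − p. For instance
  ∂[v_1,v_3] = [v_3] − [v_1].
The resulting 4×4 matrix has rank 3, and its Smith normal form has invariant factors (1,1,1).

Now H_k = ker ∂_k / im ∂_{k+1}, so:

  H_0: rank C_0 − rank ∂_1 = 4 − 3 = 1, and the invariant factors of ∂_1 are all 1, so H_0 = Z.
  H_1: rank ker ∂_1 − rank ∂_2 = (4 − 3) − 0 = 1, and there is no ∂_2, so H_1 = Z.

(K is a triangulation of the circle S^1.)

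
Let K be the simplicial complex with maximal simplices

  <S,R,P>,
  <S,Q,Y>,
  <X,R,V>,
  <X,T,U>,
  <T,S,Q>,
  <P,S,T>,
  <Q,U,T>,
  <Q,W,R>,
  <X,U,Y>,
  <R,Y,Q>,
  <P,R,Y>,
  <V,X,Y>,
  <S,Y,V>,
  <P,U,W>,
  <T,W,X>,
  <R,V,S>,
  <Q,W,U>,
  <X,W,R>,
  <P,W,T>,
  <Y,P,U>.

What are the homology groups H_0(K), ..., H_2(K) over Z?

H_0 = Z,  H_1 = Z ⊕ Z/2,  H_2 = 0.

Fix the vertex order P < Q < R < S < T < U < V < W < X < Y and write every simplex with vertices in increasing order. Then dim K = 2 and the simplices of K are:

  0-simplices (10): P, Q, R, S, T, U, V, W, X, Y
  1-simplices (30): PR, PS, PT, PU, PW, PY, QR, QS, QT, QU, QW, QY, RS, RV, RW, RX, RY, ST, SV, SY, TU, TW, TX, UW, UX, UY, VX, VY, WX, XY
  2-simplices (20): PRS, PRY, PST, PTW, PUW, PUY, QRW, QRY, QST, QSY, QTU, QUW, RSV, RVX, RWX, SVY, TUX, TWX, UXY, VXY

giving chain groups C_0 ≅ Z^10, C_1 ≅ Z^30, C_2 ≅ Z^20.

∂_1: C_1 → C_0 maps an edge to its endpoints' difference, ∂[p,q] = q − p. For instance
  ∂RW = W − R.
As a 10×30 matrix over Z this has rank 9, with invariant factors (1,1,1,1,1,1,1,1,1).

∂_2: C_2 → C_1 sends each 2-simplex [p,q,r] to [q,r] − [p,r] + [p,q]. For instance
  ∂QRW = RW − QW + QR,
  ∂QRY = RY − QY + QR.
The 30×20 boundary matrix has rank 20 and Smith normal form diag(1,1,1,1,1,1,1,1,1,1,1,1,1,1,1,1,1,1,1,2).

Reading off H_k = ker ∂_k / im ∂_{k+1}:

  H_0: rank C_0 − rank ∂_1 = 10 − 9 = 1, and the invariant factors of ∂_1 are all 1, so H_0 ≅ Z.
  H_1: rank ker ∂_1 − rank ∂_2 = (30 − 9) − 20 = 1, and ∂_2 has invariant factor 2 > 1, so H_1 ≅ Z ⊕ Z/2.
  H_2: rank ker ∂_2 − rank ∂_3 = (20 − 20) − 0 = 0, and there is no ∂_3, so H_2 ≅ 0.

As a check, the Euler characteristic is 10 − 30 + 20 = 0, which agrees with 1 − 1 + 0 = 0.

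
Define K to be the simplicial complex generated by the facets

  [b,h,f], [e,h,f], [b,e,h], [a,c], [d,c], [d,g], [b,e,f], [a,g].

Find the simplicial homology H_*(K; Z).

H_0 = Z^2,  H_1 = Z,  H_2 = Z.

Order the vertices as a < b < c < d < e < f < g < h. Listing each simplex with vertices in this order, K has dimension 2 with simplices:

  0-simplices (8): a, b, c, d, e, f, g, h
  1-simplices (10): ac, ag, be, bf, bh, cd, dg, ef, eh, fh
  2-simplices (4): bef, beh, bfh, efh

so the chain groups are C_0 ≅ Z^8, C_1 ≅ Z^10, C_2 ≅ Z^4.

The boundary map ∂_1: C_1 → C_0 is given by ∂[p,q] = [q] − [p]. For instance
  ∂be = e − b.
This gives a 8×10 integer matrix of rank 6; reducing to Smith normal form yields diagonal entries (1,1,1,1,1,1).

The boundary map ∂_2: C_2 → C_1 acts by ∂[p,q,r] = [q,r] − [p,r] + [p,q]. For instance
  ∂beh = eh − bh + be,
  ∂bef = ef − bf + be.
This gives a 10×4 integer matrix of rank 3; reducing to Smith normal form yields diagonal entries (1,1,1).

Computing H_k = (kernel of ∂_k) / (image of ∂_{k+1}):

  H_0: rank C_0 − rank ∂_1 = 8 − 6 = 2, and the invariant factors of ∂_1 are all 1, so H_0 = Z^2.
  H_1: rank ker ∂_1 − rank ∂_2 = (10 − 6) − 3 = 1, and the invariant factors of ∂_2 are all 1, so H_1 = Z.
  H_2: rank ker ∂_2 − rank ∂_3 = (4 − 3) − 0 = 1, and there is no ∂_3, so H_2 = Z.

As a check, the Euler characteristic is 8 − 10 + 4 = 2, which agrees with 2 − 1 + 1 = 2.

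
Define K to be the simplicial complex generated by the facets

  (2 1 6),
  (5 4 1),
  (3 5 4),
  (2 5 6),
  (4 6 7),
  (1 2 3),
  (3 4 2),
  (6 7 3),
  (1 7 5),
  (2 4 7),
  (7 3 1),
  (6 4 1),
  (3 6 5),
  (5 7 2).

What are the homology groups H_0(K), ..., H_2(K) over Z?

We work with the vertex ordering 1 < 2 < 3 < 4 < 5 < 6 < 7. The simplices of K, each written with vertices in increasing order, are:

  0-simplices (7): [1], [2], [3], [4], [5], [6], [7]
  1-simplices (21): [1,2], [1,3], [1,4], [1,5], [1,6], [1,7], [2,3], [2,4], [2,5], [2,6], [2,7], [3,4], [3,5], [3,6], [3,7], [4,5], [4,6], [4,7], [5,6], [5,7], [6,7]
  2-simplices (14): [1,2,3], [1,2,6], [1,3,7], [1,4,5], [1,4,6], [1,5,7], [2,3,4], [2,4,7], [2,5,6], [2,5,7], [3,4,5], [3,5,6], [3,6,7], [4,6,7]

Hence C_0 ≅ Z^7, C_1 ≅ Z^21, C_2 ≅ Z^14.

Boundary ∂_1: C_1 → C_0 is given by ∂[p,q] = [q] − [p]. For instance
  ∂[3,7] = [7] − [3].
As a 7×21 matrix over Z this has rank 6, with invariant factors (1,1,1,1,1,1).

∂_2: C_2 → C_1 maps a triangle to the signed sum of its edges. For instance
  ∂[1,4,6] = [4,6] − [1,6] + [1,4],
  ∂[2,3,4] = [3,4] − [2,4] + [2,3].
This gives a 21×14 integer matrix of rank 13; reducing to Smith normal form yields diagonal entries (1,1,1,1,1,1,1,1,1,1,1,1,1).

Reading off H_k = ker ∂_k / im ∂_{k+1}:

  H_0: rank C_0 − rank ∂_1 = 7 − 6 = 1, and the invariant factors of ∂_1 are all 1, so H_0 = Z.
  H_1: rank ker ∂_1 − rank ∂_2 = (21 − 6) − 13 = 2, and the invariant factors of ∂_2 are all 1, so H_1 = Z^2.
  H_2: rank ker ∂_2 − rank ∂_3 = (14 − 13) − 0 = 1, and there is no ∂_3, so H_2 = Z.

H_0 ≅ Z,  H_1 ≅ Z^2,  H_2 ≅ Z.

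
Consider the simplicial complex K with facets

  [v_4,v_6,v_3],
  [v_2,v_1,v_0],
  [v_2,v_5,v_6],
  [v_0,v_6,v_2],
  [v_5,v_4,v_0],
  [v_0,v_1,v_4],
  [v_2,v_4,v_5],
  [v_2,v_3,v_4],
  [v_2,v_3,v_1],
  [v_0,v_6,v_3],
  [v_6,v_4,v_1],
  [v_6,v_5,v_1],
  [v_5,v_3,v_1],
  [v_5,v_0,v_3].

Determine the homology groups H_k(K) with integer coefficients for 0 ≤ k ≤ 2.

Take the total order v_0 < v_1 < v_2 < v_3 < v_4 < v_5 < v_6 on the vertex set. Then K (dimension 2) consists of the simplices:

  0-simplices (7): [v_0], [v_1], [v_2], [v_3], [v_4], [v_5], [v_6]
  1-simplices (21): (21 of them)
  2-simplices (14): (14 of them)

giving chain groups C_0 ≅ Z^7, C_1 ≅ Z^21, C_2 ≅ Z^14.

The boundary map ∂_1: C_1 → C_0 sends each edge [p,q] (with p < q) to q − p.
The resulting 7×21 matrix has rank 6, and its Smith normal form has invariant factors (1,1,1,1,1,1).

∂_2: C_2 → C_1 acts by ∂[p,q,r] = [q,r] − [p,r] + [p,q]. For instance
  ∂[v_0,v_4,v_5] = [v_4,v_5] − [v_0,v_5] + [v_0,v_4],
  ∂[v_0,v_2,v_6] = [v_2,v_6] − [v_0,v_6] + [v_0,v_2].
This gives a 21×14 integer matrix of rank 13; reducing to Smith normal form yields diagonal entries (1,1,1,1,1,1,1,1,1,1,1,1,1).

Computing H_k = (kernel of ∂_k) / (image of ∂_{k+1}):

  H_0: rank C_0 − rank ∂_1 = 7 − 6 = 1, and the invariant factors of ∂_1 are all 1, so H_0 = Z.
  H_1: rank ker ∂_1 − rank ∂_2 = (21 − 6) − 13 = 2, and the invariant factors of ∂_2 are all 1, so H_1 = Z^2.
  H_2: rank ker ∂_2 − rank ∂_3 = (14 − 13) − 0 = 1, and there is no ∂_3, so H_2 = Z.

H_0 = Z,  H_1 = Z^2,  H_2 = Z.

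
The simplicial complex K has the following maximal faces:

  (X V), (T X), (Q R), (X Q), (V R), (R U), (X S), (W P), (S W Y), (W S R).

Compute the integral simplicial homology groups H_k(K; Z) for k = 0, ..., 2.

Take the total order P < Q < R < S < T < U < V < W < X < Y on the vertex set. Then K (dimension 2) consists of the simplices:

  0-simplices (10): P, Q, R, S, T, U, V, W, X, Y
  1-simplices (13): PW, QR, QX, RS, RU, RV, RW, SW, SX, SY, TX, VX, WY
  2-simplices (2): RSW, SWY

Hence C_0 ≅ Z^10, C_1 ≅ Z^13, C_2 ≅ Z^2.

∂_1: C_1 → C_0 maps an edge to its endpoints' difference, ∂[p,q] = q − p. For instance
  ∂QR = R − Q.
As a 10×13 matrix over Z this has rank 9, with invariant factors (1,1,1,1,1,1,1,1,1).

The boundary map ∂_2: C_2 → C_1 acts by ∂[p,q,r] = [q,r] − [p,r] + [p,q]. For instance
  ∂RSW = SW − RW + RS,
  ∂SWY = WY − SY + SW.
As a 13×2 matrix over Z this has rank 2, with invariant factors (1,1).

From H_k ≅ ker(∂_k) / im(∂_{k+1}) we obtain:

  H_0: rank C_0 − rank ∂_1 = 10 − 9 = 1, and the invariant factors of ∂_1 are all 1, so H_0 = Z.
  H_1: rank ker ∂_1 − rank ∂_2 = (13 − 9) − 2 = 2, and the invariant factors of ∂_2 are all 1, so H_1 = Z^2.
  H_2: rank ker ∂_2 − rank ∂_3 = (2 − 2) − 0 = 0, and there is no ∂_3, so H_2 = 0.

H_0 = Z,  H_1 = Z^2,  H_2 = 0.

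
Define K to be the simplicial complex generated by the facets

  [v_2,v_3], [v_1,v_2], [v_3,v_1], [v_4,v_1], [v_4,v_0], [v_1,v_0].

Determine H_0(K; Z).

H_0 ≅ Z.

Fix the vertex order v_0 < v_1 < v_2 < v_3 < v_4 and write every simplex with vertices in increasing order. Then dim K = 1 and the simplices of K are:

  0-simplices (5): [v_0], [v_1], [v_2], [v_3], [v_4]
  1-simplices (6): [v_0,v_1], [v_0,v_4], [v_1,v_2], [v_1,v_3], [v_1,v_4], [v_2,v_3]

so the chain groups are C_0 ≅ Z^5, C_1 ≅ Z^6.

The boundary map ∂_1: C_1 → C_0 maps an edge to its endpoints' difference, ∂[p,q] = q − p.
The resulting 5×6 matrix has rank 4, and its Smith normal form has invariant factors (1,1,1,1).

From H_k ≅ ker(∂_k) / im(∂_{k+1}) we obtain:

  H_0: rank C_0 − rank ∂_1 = 5 − 4 = 1, and the invariant factors of ∂_1 are all 1, so H_0 ≅ Z.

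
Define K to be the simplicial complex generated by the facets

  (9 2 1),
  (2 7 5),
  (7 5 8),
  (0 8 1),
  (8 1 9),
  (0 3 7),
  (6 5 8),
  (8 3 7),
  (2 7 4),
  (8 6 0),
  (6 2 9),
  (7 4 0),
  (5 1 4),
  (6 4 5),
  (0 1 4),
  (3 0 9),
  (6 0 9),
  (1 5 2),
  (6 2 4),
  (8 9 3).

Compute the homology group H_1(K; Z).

We work with the vertex ordering 0 < 1 < 2 < 3 < 4 < 5 < 6 < 7 < 8 < 9. The simplices of K, each written with vertices in increasing order, are:

  0-simplices (10): [0], [1], [2], [3], [4], [5], [6], [7], [8], [9]
  1-simplices (30): (30 of them)
  2-simplices (20): (20 of them)

so the chain groups are C_0 ≅ Z^10, C_1 ≅ Z^30, C_2 ≅ Z^20.

Boundary ∂_1: C_1 → C_0 sends each edge [p,q] (with p < q) to q − p. For instance
  ∂[0,3] = [3] − [0].
The resulting 10×30 matrix has rank 9, and its Smith normal form has invariant factors (1,1,1,1,1,1,1,1,1).

Boundary ∂_2: C_2 → C_1 sends each 2-simplex [p,q,r] to [q,r] − [p,r] + [p,q]. For instance
  ∂[0,6,8] = [6,8] − [0,8] + [0,6],
  ∂[5,6,8] = [6,8] − [5,8] + [5,6].
The resulting 30×20 matrix has rank 20, and its Smith normal form has invariant factors (1,1,1,1,1,1,1,1,1,1,1,1,1,1,1,1,1,1,1,2).

From H_k ≅ ker(∂_k) / im(∂_{k+1}) we obtain:

  H_1: rank ker ∂_1 − rank ∂_2 = (30 − 9) − 20 = 1, and ∂_2 has invariant factor 2 > 1, so H_1 ≅ Z ⊕ Z/2.

(K is a triangulation of the Klein bottle.)

H_1 ≅ Z ⊕ Z/2.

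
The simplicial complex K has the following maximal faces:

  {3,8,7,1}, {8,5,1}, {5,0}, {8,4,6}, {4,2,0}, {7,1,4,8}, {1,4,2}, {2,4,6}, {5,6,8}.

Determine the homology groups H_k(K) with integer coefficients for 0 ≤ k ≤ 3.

H_0 ≅ Z,  H_1 ≅ Z,  H_2 = 0,  H_3 = 0.

Order the vertices as 0 < 1 < 2 < 3 < 4 < 5 < 6 < 7 < 8. Listing each simplex with vertices in this order, K has dimension 3 with simplices:

  0-simplices (9): [0], [1], [2], [3], [4], [5], [6], [7], [8]
  1-simplices (20): [0,2], [0,4], [0,5], [1,2], [1,3], [1,4], [1,5], [1,7], [1,8], [2,4], [2,6], [3,7], [3,8], [4,6], [4,7], [4,8], [5,6], [5,8], [6,8], [7,8]
  2-simplices (13): [0,2,4], [1,2,4], [1,3,7], [1,3,8], [1,4,7], [1,4,8], [1,5,8], [1,7,8], [2,4,6], [3,7,8], [4,6,8], [4,7,8], [5,6,8]
  3-simplices (2): [1,3,7,8], [1,4,7,8]

giving chain groups C_0 ≅ Z^9, C_1 ≅ Z^20, C_2 ≅ Z^13, C_3 ≅ Z^2.

The boundary map ∂_1: C_1 → C_0 sends each edge [p,q] (with p < q) to q − p. For instance
  ∂[7,8] = [8] − [7].
The resulting 9×20 matrix has rank 8, and its Smith normal form has invariant factors (1,1,1,1,1,1,1,1).

Boundary ∂_2: C_2 → C_1 maps a triangle to the signed sum of its edges. For instance
  ∂[1,5,8] = [5,8] − [1,8] + [1,5],
  ∂[1,4,7] = [4,7] − [1,7] + [1,4].
The resulting 20×13 matrix has rank 11, and its Smith normal form has invariant factors (1,1,1,1,1,1,1,1,1,1,1).

Boundary ∂_3: C_3 → C_2 sends each 3-simplex σ to the alternating sum Σ_i (−1)^i (σ with its i-th vertex removed). For instance
  ∂[1,4,7,8] = [4,7,8] − [1,7,8] + [1,4,8] − [1,4,7],
  ∂[1,3,7,8] = [3,7,8] − [1,7,8] + [1,3,8] − [1,3,7].
This gives a 13×2 integer matrix of rank 2; reducing to Smith normal form yields diagonal entries (1,1).

From H_k ≅ ker(∂_k) / im(∂_{k+1}) we obtain:

  H_0: rank C_0 − rank ∂_1 = 9 − 8 = 1, and the invariant factors of ∂_1 are all 1, so H_0 ≅ Z.
  H_1: rank ker ∂_1 − rank ∂_2 = (20 − 8) − 11 = 1, and the invariant factors of ∂_2 are all 1, so H_1 ≅ Z.
  H_2: rank ker ∂_2 − rank ∂_3 = (13 − 11) − 2 = 0, and the invariant factors of ∂_3 are all 1, so H_2 ≅ 0.
  H_3: rank ker ∂_3 − rank ∂_4 = (2 − 2) − 0 = 0, and there is no ∂_4, so H_3 ≅ 0.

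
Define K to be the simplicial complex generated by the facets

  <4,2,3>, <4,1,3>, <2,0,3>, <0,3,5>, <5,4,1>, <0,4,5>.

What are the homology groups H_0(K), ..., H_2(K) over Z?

H_0 ≅ Z,  H_1 ≅ Z,  H_2 = 0.

Fix the vertex order 0 < 1 < 2 < 3 < 4 < 5 and write every simplex with vertices in increasing order. Then dim K = 2 and the simplices of K are:

  0-simplices (6): [0], [1], [2], [3], [4], [5]
  1-simplices (12): [0,2], [0,3], [0,4], [0,5], [1,3], [1,4], [1,5], [2,3], [2,4], [3,4], [3,5], [4,5]
  2-simplices (6): [0,2,3], [0,3,5], [0,4,5], [1,3,4], [1,4,5], [2,3,4]

Hence C_0 ≅ Z^6, C_1 ≅ Z^12, C_2 ≅ Z^6.

The boundary map ∂_1: C_1 → C_0 maps an edge to its endpoints' difference, ∂[p,q] = q − p. For instance
  ∂[2,4] = [4] − [2].
The resulting 6×12 matrix has rank 5, and its Smith normal form has invariant factors (1,1,1,1,1).

The boundary map ∂_2: C_2 → C_1 sends each 2-simplex [p,q,r] to [q,r] − [p,r] + [p,q]. For instance
  ∂[0,3,5] = [3,5] − [0,5] + [0,3],
  ∂[2,3,4] = [3,4] − [2,4] + [2,3].
The 12×6 boundary matrix has rank 6 and Smith normal form diag(1,1,1,1,1,1).

From H_k ≅ ker(∂_k) / im(∂_{k+1}) we obtain:

  H_0: rank C_0 − rank ∂_1 = 6 − 5 = 1, and the invariant factors of ∂_1 are all 1, so H_0 = Z.
  H_1: rank ker ∂_1 − rank ∂_2 = (12 − 5) − 6 = 1, and the invariant factors of ∂_2 are all 1, so H_1 = Z.
  H_2: rank ker ∂_2 − rank ∂_3 = (6 − 6) − 0 = 0, and there is no ∂_3, so H_2 = 0.

As a check, the Euler characteristic is 6 − 12 + 6 = 0, which agrees with 1 − 1 + 0 = 0.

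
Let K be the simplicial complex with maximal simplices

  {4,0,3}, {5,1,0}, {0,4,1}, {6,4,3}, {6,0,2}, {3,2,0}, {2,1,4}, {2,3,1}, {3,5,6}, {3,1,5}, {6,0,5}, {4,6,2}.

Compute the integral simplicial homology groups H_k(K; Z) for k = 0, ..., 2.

K has 7 vertices, 18 edges, 12 triangles.
rank ∂_0 = 0, rank ∂_1 = 6 ⇒ b_0 = 7 − 0 − 6 = 1; all invariant factors of ∂_1 are 1 so no torsion. So H_0 = Z.
rank ∂_1 = 6, rank ∂_2 = 12 ⇒ b_1 = 18 − 6 − 12 = 0; ∂_2 has invariant factor(s) [2] giving torsion. So H_1 = Z/2.
rank ∂_2 = 12, rank ∂_3 = 0 ⇒ b_2 = 12 − 12 − 0 = 0. So H_2 = 0.

H_0 ≅ Z,  H_1 ≅ Z/2,  H_2 = 0.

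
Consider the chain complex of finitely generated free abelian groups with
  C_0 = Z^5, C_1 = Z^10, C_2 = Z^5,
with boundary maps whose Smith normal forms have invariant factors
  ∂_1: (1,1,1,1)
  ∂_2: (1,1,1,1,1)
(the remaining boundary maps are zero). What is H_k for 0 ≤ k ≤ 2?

H_0: b_0 = 5 − 0 − 4 = 1; torsion from ∂_1 factors > 1: none. So H_0 ≅ Z.
H_1: b_1 = 10 − 4 − 5 = 1; torsion from ∂_2 factors > 1: none. So H_1 ≅ Z.
H_2: b_2 = 5 − 5 − 0 = 0; torsion from ∂_3 factors > 1: none. So H_2 ≅ 0.

H_0 ≅ Z,  H_1 ≅ Z,  H_2 = 0.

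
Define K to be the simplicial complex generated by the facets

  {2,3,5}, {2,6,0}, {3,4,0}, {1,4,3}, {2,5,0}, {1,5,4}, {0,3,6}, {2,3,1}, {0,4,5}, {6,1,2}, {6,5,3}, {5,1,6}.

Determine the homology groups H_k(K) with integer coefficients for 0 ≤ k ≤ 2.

Order the vertices as 0 < 1 < 2 < 3 < 4 < 5 < 6. Listing each simplex with vertices in this order, K has dimension 2 with simplices:

  0-simplices (7): [0], [1], [2], [3], [4], [5], [6]
  1-simplices (18): [0,2], [0,3], [0,4], [0,5], [0,6], [1,2], [1,3], [1,4], [1,5], [1,6], [2,3], [2,5], [2,6], [3,4], [3,5], [3,6], [4,5], [5,6]
  2-simplices (12): [0,2,5], [0,2,6], [0,3,4], [0,3,6], [0,4,5], [1,2,3], [1,2,6], [1,3,4], [1,4,5], [1,5,6], [2,3,5], [3,5,6]

so the chain groups are C_0 ≅ Z^7, C_1 ≅ Z^18, C_2 ≅ Z^12.

Boundary ∂_1: C_1 → C_0 is given by ∂[p,q] = [q] − [p]. For instance
  ∂[0,3] = [3] − [0].
This gives a 7×18 integer matrix of rank 6; reducing to Smith normal form yields diagonal entries (1,1,1,1,1,1).

∂_2: C_2 → C_1 maps a triangle to the signed sum of its edges. For instance
  ∂[0,3,6] = [3,6] − [0,6] + [0,3],
  ∂[1,3,4] = [3,4] − [1,4] + [1,3].
This gives a 18×12 integer matrix of rank 12; reducing to Smith normal form yields diagonal entries (1,1,1,1,1,1,1,1,1,1,1,2).

From H_k ≅ ker(∂_k) / im(∂_{k+1}) we obtain:

  H_0: rank C_0 − rank ∂_1 = 7 − 6 = 1, and the invariant factors of ∂_1 are all 1, so H_0 = Z.
  H_1: rank ker ∂_1 − rank ∂_2 = (18 − 6) − 12 = 0, and ∂_2 has invariant factor 2 > 1, so H_1 = Z/2.
  H_2: rank ker ∂_2 − rank ∂_3 = (12 − 12) − 0 = 0, and there is no ∂_3, so H_2 = 0.

(K is a triangulation of the real projective plane RP^2.)

H_0 = Z,  H_1 = Z/2,  H_2 = 0.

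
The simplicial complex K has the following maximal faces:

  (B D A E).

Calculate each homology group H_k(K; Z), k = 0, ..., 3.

Take the total order A < B < D < E on the vertex set. Then K (dimension 3) consists of the simplices:

  0-simplices (4): A, B, D, E
  1-simplices (6): AB, AD, AE, BD, BE, DE
  2-simplices (4): ABD, ABE, ADE, BDE
  3-simplices (1): ABDE

giving chain groups C_0 ≅ Z^4, C_1 ≅ Z^6, C_2 ≅ Z^4, C_3 ≅ Z^1.

∂_1: C_1 → C_0 sends each edge [p,q] (with p < q) to q − p. For instance
  ∂DE = E − D.
As a 4×6 matrix over Z this has rank 3, with invariant factors (1,1,1).

∂_2: C_2 → C_1 acts by ∂[p,q,r] = [q,r] − [p,r] + [p,q]. For instance
  ∂BDE = DE − BE + BD,
  ∂ADE = DE − AE + AD.
The 6×4 boundary matrix has rank 3 and Smith normal form diag(1,1,1).

The boundary map ∂_3: C_3 → C_2 sends each 3-simplex σ to the alternating sum Σ_i (−1)^i (σ with its i-th vertex removed). For instance
  ∂ABDE = BDE − ADE + ABE − ABD.
The 4×1 boundary matrix has rank 1 and Smith normal form diag(1).

Now H_k = ker ∂_k / im ∂_{k+1}, so:

  H_0: rank C_0 − rank ∂_1 = 4 − 3 = 1, and the invariant factors of ∂_1 are all 1, so H_0 ≅ Z.
  H_1: rank ker ∂_1 − rank ∂_2 = (6 − 3) − 3 = 0, and the invariant factors of ∂_2 are all 1, so H_1 ≅ 0.
  H_2: rank ker ∂_2 − rank ∂_3 = (4 − 3) − 1 = 0, and the invariant factors of ∂_3 are all 1, so H_2 ≅ 0.
  H_3: rank ker ∂_3 − rank ∂_4 = (1 − 1) − 0 = 0, and there is no ∂_4, so H_3 ≅ 0.

(K is a triangulation of the 3-simplex.)

H_0 ≅ Z,  H_1 = 0,  H_2 = 0,  H_3 = 0.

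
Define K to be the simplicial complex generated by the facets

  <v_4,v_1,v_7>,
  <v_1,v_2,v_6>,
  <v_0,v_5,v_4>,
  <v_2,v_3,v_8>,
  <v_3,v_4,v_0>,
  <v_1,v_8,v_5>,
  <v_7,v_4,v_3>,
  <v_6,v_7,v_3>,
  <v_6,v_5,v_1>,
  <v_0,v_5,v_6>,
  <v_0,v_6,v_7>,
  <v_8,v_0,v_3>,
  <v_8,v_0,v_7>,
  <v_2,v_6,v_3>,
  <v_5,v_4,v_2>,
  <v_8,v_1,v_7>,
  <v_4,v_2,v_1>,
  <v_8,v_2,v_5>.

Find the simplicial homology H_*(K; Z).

H_0 ≅ Z,  H_1 ≅ Z × Z/2,  H_2 = 0.

K has 9 vertices, 27 edges, 18 triangles.
rank ∂_0 = 0, rank ∂_1 = 8 ⇒ b_0 = 9 − 0 − 8 = 1; all invariant factors of ∂_1 are 1 so no torsion. So H_0 = Z.
rank ∂_1 = 8, rank ∂_2 = 18 ⇒ b_1 = 27 − 8 − 18 = 1; ∂_2 has invariant factor(s) [2] giving torsion. So H_1 = Z × Z/2.
rank ∂_2 = 18, rank ∂_3 = 0 ⇒ b_2 = 18 − 18 − 0 = 0. So H_2 = 0.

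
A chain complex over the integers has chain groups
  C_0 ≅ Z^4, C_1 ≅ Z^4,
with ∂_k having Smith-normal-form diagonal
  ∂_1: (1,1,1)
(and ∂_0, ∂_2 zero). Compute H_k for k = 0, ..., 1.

H_0: b_0 = 4 − 0 − 3 = 1; torsion from ∂_1 factors > 1: none. So H_0 ≅ Z.
H_1: b_1 = 4 − 3 − 0 = 1; torsion from ∂_2 factors > 1: none. So H_1 ≅ Z.

H_0 ≅ Z,  H_1 ≅ Z.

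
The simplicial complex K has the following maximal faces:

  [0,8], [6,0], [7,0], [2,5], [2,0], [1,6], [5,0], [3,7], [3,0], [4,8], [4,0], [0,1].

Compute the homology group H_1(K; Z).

Order the vertices as 0 < 1 < 2 < 3 < 4 < 5 < 6 < 7 < 8. Listing each simplex with vertices in this order, K has dimension 1 with simplices:

  0-simplices (9): [0], [1], [2], [3], [4], [5], [6], [7], [8]
  1-simplices (12): [0,1], [0,2], [0,3], [0,4], [0,5], [0,6], [0,7], [0,8], [1,6], [2,5], [3,7], [4,8]

Hence C_0 ≅ Z^9, C_1 ≅ Z^12.

∂_1: C_1 → C_0 sends each edge [p,q] (with p < q) to q − p. For instance
  ∂[3,7] = [7] − [3].
As a 9×12 matrix over Z this has rank 8, with invariant factors (1,1,1,1,1,1,1,1).

From H_k ≅ ker(∂_k) / im(∂_{k+1}) we obtain:

  H_1: rank ker ∂_1 − rank ∂_2 = (12 − 8) − 0 = 4, and there is no ∂_2, so H_1 ≅ Z^4.

(K is a triangulation of a wedge of 4 circles.)

H_1 = Z^4.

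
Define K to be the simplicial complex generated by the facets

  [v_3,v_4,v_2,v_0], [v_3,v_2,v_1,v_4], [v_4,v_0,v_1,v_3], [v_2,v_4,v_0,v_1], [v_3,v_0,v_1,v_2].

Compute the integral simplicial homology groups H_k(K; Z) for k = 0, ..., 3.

Order the vertices as v_0 < v_1 < v_2 < v_3 < v_4. Listing each simplex with vertices in this order, K has dimension 3 with simplices:

  0-simplices (5): [v_0], [v_1], [v_2], [v_3], [v_4]
  1-simplices (10): [v_0,v_1], [v_0,v_2], [v_0,v_3], [v_0,v_4], [v_1,v_2], [v_1,v_3], [v_1,v_4], [v_2,v_3], [v_2,v_4], [v_3,v_4]
  2-simplices (10): [v_0,v_1,v_2], [v_0,v_1,v_3], [v_0,v_1,v_4], [v_0,v_2,v_3], [v_0,v_2,v_4], [v_0,v_3,v_4], [v_1,v_2,v_3], [v_1,v_2,v_4], [v_1,v_3,v_4], [v_2,v_3,v_4]
  3-simplices (5): [v_0,v_1,v_2,v_3], [v_0,v_1,v_2,v_4], [v_0,v_1,v_3,v_4], [v_0,v_2,v_3,v_4], [v_1,v_2,v_3,v_4]

giving chain groups C_0 ≅ Z^5, C_1 ≅ Z^10, C_2 ≅ Z^10, C_3 ≅ Z^5.

∂_1: C_1 → C_0 is given by ∂[p,q] = [q] − [p]. For instance
  ∂[v_0,v_3] = [v_3] − [v_0].
As a 5×10 matrix over Z this has rank 4, with invariant factors (1,1,1,1).

∂_2: C_2 → C_1 acts by ∂[p,q,r] = [q,r] − [p,r] + [p,q]. For instance
  ∂[v_0,v_1,v_2] = [v_1,v_2] − [v_0,v_2] + [v_0,v_1],
  ∂[v_2,v_3,v_4] = [v_3,v_4] − [v_2,v_4] + [v_2,v_3].
This gives a 10×10 integer matrix of rank 6; reducing to Smith normal form yields diagonal entries (1,1,1,1,1,1).

∂_3: C_3 → C_2 sends each 3-simplex σ to the alternating sum Σ_i (−1)^i (σ with its i-th vertex removed). For instance
  ∂[v_0,v_2,v_3,v_4] = [v_2,v_3,v_4] − [v_0,v_3,v_4] + [v_0,v_2,v_4] − [v_0,v_2,v_3],
  ∂[v_1,v_2,v_3,v_4] = [v_2,v_3,v_4] − [v_1,v_3,v_4] + [v_1,v_2,v_4] − [v_1,v_2,v_3].
This gives a 10×5 integer matrix of rank 4; reducing to Smith normal form yields diagonal entries (1,1,1,1).

Computing H_k = (kernel of ∂_k) / (image of ∂_{k+1}):

  H_0: rank C_0 − rank ∂_1 = 5 − 4 = 1, and the invariant factors of ∂_1 are all 1, so H_0 ≅ Z.
  H_1: rank ker ∂_1 − rank ∂_2 = (10 − 4) − 6 = 0, and the invariant factors of ∂_2 are all 1, so H_1 ≅ 0.
  H_2: rank ker ∂_2 − rank ∂_3 = (10 − 6) − 4 = 0, and the invariant factors of ∂_3 are all 1, so H_2 ≅ 0.
  H_3: rank ker ∂_3 − rank ∂_4 = (5 − 4) − 0 = 1, and there is no ∂_4, so H_3 ≅ Z.

As a check, the Euler characteristic is 5 − 10 + 10 − 5 = 0, which agrees with 1 − 0 + 0 − 1 = 0.
(K is a triangulation of the 3-sphere S^3.)

H_0 = Z,  H_1 = 0,  H_2 = 0,  H_3 = Z.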